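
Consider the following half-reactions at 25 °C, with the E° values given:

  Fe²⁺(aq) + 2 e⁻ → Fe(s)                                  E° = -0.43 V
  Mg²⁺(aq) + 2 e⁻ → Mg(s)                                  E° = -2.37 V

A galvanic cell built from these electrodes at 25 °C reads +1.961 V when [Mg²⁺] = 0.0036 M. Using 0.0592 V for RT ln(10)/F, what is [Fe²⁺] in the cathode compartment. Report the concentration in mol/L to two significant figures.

Fe²⁺/Fe is the cathode, Mg²⁺/Mg the anode: E°cell = +1.94 V, n = 2.
Overall reaction: Fe²⁺(aq) + Mg(s) → Fe(s) + Mg²⁺(aq); Q = [Mg²⁺]^1/[Fe²⁺]^1.
From E = E° − (0.0592/n) log Q: log Q = (E° − E)·n/0.0592 = (+1.94 − (+1.961))·2/0.0592 = -0.7095.
So 1·log[Fe²⁺] = 1·log(0.0036) − log Q = -2.4437 − (-0.7095) = -1.7342; [Fe²⁺] = 10^(-1.7342) ≈ 0.018 M.

0.018 M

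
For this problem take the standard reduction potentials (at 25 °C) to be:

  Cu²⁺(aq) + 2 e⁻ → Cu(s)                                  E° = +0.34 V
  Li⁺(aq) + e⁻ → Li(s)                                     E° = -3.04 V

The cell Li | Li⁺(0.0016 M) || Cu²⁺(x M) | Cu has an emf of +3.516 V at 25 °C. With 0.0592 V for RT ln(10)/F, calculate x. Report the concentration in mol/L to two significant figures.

Cu²⁺/Cu is the cathode, Li⁺/Li the anode: E°cell = +3.38 V, n = 2.
Overall reaction: Cu²⁺(aq) + 2 Li(s) → Cu(s) + 2 Li⁺(aq); Q = [Li⁺]^2/[Cu²⁺]^1.
From E = E° − (0.0592/n) log Q: log Q = (E° − E)·n/0.0592 = (+3.38 − (+3.516))·2/0.0592 = -4.5946.
So 1·log[Cu²⁺] = 2·log(0.0016) − log Q = -5.5918 − (-4.5946) = -0.9972; [Cu²⁺] = 10^(-0.9972) ≈ 0.10 M.

0.10 M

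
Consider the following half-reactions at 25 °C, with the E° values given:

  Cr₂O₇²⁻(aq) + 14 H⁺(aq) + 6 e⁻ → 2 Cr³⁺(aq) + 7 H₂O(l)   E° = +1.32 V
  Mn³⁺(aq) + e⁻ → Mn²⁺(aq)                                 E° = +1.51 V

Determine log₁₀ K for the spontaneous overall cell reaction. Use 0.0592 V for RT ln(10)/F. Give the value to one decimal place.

19.3

Cathode: Mn³⁺/Mn²⁺; anode: Cr₂O₇²⁻/Cr³⁺. E°cell = +0.19 V, n = 6.
log K = nE°cell / 0.0592 = (6)(+0.19) / 0.0592 = 19.3.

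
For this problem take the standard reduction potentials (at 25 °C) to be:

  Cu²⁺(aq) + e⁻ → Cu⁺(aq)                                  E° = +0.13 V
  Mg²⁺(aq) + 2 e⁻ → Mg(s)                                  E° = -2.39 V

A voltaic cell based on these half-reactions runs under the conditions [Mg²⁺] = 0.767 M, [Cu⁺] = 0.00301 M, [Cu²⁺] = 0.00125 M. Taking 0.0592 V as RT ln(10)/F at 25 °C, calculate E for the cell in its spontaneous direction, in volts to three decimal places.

Cu²⁺/Cu⁺ is the cathode (higher E°), Mg²⁺/Mg the anode: E°cell = +0.13 − (-2.39) = +2.52 V, n = 2.
Overall: 2 Cu²⁺(aq) + Mg(s) → 2 Cu⁺(aq) + Mg²⁺(aq)
Q = [Cu⁺]^2·[Mg²⁺] / ([Cu²⁺]^2); log Q = 0.648.
E = E° − (0.0592/n) log Q = +2.52 − (0.0592/2)(0.648) = +2.501 V.

+2.501 V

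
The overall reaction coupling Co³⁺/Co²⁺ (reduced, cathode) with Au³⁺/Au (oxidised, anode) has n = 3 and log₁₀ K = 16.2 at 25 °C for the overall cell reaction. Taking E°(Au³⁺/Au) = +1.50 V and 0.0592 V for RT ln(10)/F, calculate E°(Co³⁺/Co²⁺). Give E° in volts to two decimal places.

E°cell = (0.0592/n)·log K = (0.0592/3)(16.2) = +0.320 V.
Since Co³⁺/Co²⁺ is the cathode and Au³⁺/Au the anode, E°cell = E°(Co³⁺/Co²⁺) − E°(Au³⁺/Au).
So E°(Co³⁺/Co²⁺) = E°cell + E°(Au³⁺/Au) = +0.320 + (+1.50) = +1.82 V.

+1.82 V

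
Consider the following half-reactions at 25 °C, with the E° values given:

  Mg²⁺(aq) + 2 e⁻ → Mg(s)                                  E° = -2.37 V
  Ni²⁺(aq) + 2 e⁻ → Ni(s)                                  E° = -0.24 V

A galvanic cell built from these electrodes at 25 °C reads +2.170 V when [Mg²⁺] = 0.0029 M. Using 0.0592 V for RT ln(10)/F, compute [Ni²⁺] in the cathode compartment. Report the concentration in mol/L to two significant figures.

0.065 M

Ni²⁺/Ni is the cathode, Mg²⁺/Mg the anode: E°cell = +2.13 V, n = 2.
Overall reaction: Ni²⁺(aq) + Mg(s) → Ni(s) + Mg²⁺(aq); Q = [Mg²⁺]^1/[Ni²⁺]^1.
From E = E° − (0.0592/n) log Q: log Q = (E° − E)·n/0.0592 = (+2.13 − (+2.170))·2/0.0592 = -1.3514.
So 1·log[Ni²⁺] = 1·log(0.0029) − log Q = -2.5376 − (-1.3514) = -1.1862; [Ni²⁺] = 10^(-1.1862) ≈ 0.065 M.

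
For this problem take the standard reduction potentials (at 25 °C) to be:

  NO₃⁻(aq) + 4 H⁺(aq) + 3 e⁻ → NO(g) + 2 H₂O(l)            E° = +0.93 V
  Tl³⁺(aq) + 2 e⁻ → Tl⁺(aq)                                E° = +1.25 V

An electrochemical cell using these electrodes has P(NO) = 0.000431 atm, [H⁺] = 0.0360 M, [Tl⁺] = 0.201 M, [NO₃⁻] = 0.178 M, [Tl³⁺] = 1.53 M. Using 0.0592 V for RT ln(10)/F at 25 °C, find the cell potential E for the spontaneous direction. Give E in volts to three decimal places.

Tl³⁺/Tl⁺ is the cathode (higher E°), NO₃⁻/NO the anode: E°cell = +1.25 − (+0.93) = +0.32 V, n = 6.
Overall: 3 Tl³⁺(aq) + 2 NO(g) + 4 H₂O(l) → 3 Tl⁺(aq) + 2 NO₃⁻(aq) + 8 H⁺(aq)
Q = [Tl⁺]^3·[NO₃⁻]^2·[H⁺]^8 / ([Tl³⁺]^3·P(NO)^2); log Q = -8.962.
E = E° − (0.0592/n) log Q = +0.32 − (0.0592/6)(-8.962) = +0.408 V.

+0.408 V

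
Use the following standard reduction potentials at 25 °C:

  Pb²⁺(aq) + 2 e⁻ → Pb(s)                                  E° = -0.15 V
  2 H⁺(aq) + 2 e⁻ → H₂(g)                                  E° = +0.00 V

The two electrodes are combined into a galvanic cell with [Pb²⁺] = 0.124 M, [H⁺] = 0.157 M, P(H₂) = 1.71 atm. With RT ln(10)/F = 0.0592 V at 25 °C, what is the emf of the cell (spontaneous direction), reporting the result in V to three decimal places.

H⁺/H₂ is the cathode (higher E°), Pb²⁺/Pb the anode: E°cell = +0.00 − (-0.15) = +0.15 V, n = 2.
Overall: 2 H⁺(aq) + Pb(s) → H₂(g) + Pb²⁺(aq)
Q = P(H₂)·[Pb²⁺] / ([H⁺]^2); log Q = 0.935.
E = E° − (0.0592/n) log Q = +0.15 − (0.0592/2)(0.935) = +0.122 V.

+0.122 V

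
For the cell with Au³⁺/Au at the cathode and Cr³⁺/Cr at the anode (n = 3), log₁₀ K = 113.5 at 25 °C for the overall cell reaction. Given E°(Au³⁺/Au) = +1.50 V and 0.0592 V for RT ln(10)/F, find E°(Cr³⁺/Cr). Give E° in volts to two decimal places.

E°cell = (0.0592/n)·log K = (0.0592/3)(113.5) = +2.240 V.
Since Au³⁺/Au is the cathode and Cr³⁺/Cr the anode, E°cell = E°(Au³⁺/Au) − E°(Cr³⁺/Cr).
So E°(Cr³⁺/Cr) = E°(Au³⁺/Au) − E°cell = (+1.50) − (+2.240) = -0.74 V.

-0.74 V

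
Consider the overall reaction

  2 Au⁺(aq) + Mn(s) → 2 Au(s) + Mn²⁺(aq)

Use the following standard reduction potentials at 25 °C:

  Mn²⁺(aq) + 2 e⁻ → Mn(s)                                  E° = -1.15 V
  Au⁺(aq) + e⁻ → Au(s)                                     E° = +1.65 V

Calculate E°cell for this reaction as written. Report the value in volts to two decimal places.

+2.80 V

The Au⁺/Au couple has the higher reduction potential, so it is the cathode; Mn²⁺/Mn is oxidised at the anode.
E°cell = E°(cathode) − E°(anode) = (+1.65) − (-1.15) = +2.80 V.
Since E°cell > 0, the reaction is spontaneous under standard conditions.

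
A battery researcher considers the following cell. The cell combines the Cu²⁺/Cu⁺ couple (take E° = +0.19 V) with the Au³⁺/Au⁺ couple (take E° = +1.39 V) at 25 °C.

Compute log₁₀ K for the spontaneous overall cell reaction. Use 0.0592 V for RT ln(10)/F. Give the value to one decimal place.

Cathode: Au³⁺/Au⁺; anode: Cu²⁺/Cu⁺. E°cell = +1.20 V, n = 2.
log K = nE°cell / 0.0592 = (2)(+1.20) / 0.0592 = 40.5.

40.5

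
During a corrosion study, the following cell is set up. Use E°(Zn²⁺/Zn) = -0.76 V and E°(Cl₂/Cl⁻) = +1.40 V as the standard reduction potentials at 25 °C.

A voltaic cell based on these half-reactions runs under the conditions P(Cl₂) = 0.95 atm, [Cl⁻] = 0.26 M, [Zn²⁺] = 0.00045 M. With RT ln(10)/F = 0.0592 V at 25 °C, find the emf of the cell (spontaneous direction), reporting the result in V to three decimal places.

+2.293 V

Cl₂/Cl⁻ is the cathode (higher E°), Zn²⁺/Zn the anode: E°cell = +1.40 − (-0.76) = +2.16 V, n = 2.
Overall: Cl₂(g) + Zn(s) → 2 Cl⁻(aq) + Zn²⁺(aq)
Q = [Cl⁻]^2·[Zn²⁺] / (P(Cl₂)); log Q = -4.495.
E = E° − (0.0592/n) log Q = +2.16 − (0.0592/2)(-4.495) = +2.293 V.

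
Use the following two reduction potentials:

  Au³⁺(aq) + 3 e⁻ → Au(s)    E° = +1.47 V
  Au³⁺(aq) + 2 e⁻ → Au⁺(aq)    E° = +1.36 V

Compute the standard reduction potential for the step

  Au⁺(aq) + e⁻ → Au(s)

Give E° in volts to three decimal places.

Sequential free energies add, so n₃E°₃ = n₁E°₁ + n₂E°₂.
With n₃ = 3, and the known step contributing 2×(+1.36) V, the unknown satisfies 1·E° = 3×(+1.47) − 2×(+1.36) = +1.690.
E° = +1.690 / 1 = +1.690 V.

+1.690 V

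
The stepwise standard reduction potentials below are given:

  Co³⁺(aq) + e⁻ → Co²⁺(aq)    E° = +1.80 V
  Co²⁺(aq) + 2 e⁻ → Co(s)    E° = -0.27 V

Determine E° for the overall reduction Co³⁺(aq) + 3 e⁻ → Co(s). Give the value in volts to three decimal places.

Adding the free-energy changes (−nFE°) of the two steps gives −n₃FE°₃ = −n₁FE°₁ − n₂FE°₂.
E°₃ = (1×+1.80 + 2×-0.27) / 3 = (+1.260) / 3 = +0.420 V.

+0.420 V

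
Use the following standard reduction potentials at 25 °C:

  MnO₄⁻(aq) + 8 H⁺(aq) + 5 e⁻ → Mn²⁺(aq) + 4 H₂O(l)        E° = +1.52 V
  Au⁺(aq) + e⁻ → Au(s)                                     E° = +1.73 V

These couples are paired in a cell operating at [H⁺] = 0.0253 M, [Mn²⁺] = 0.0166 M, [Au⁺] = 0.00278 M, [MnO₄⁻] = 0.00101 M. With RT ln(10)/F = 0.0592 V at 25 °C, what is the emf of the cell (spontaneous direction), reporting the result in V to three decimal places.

Au⁺/Au is the cathode (higher E°), MnO₄⁻/Mn²⁺ the anode: E°cell = +1.73 − (+1.52) = +0.21 V, n = 5.
Overall: 5 Au⁺(aq) + Mn²⁺(aq) + 4 H₂O(l) → 5 Au(s) + MnO₄⁻(aq) + 8 H⁺(aq)
Q = [MnO₄⁻]·[H⁺]^8 / ([Au⁺]^5·[Mn²⁺]); log Q = -1.211.
E = E° − (0.0592/n) log Q = +0.21 − (0.0592/5)(-1.211) = +0.224 V.

+0.224 V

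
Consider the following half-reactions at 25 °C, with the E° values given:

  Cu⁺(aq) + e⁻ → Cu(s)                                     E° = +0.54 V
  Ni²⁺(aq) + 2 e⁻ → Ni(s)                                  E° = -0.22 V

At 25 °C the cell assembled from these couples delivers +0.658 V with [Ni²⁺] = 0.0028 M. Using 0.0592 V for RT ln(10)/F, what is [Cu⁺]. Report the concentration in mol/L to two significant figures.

Cu⁺/Cu is the cathode, Ni²⁺/Ni the anode: E°cell = +0.76 V, n = 2.
Overall reaction: 2 Cu⁺(aq) + Ni(s) → 2 Cu(s) + Ni²⁺(aq); Q = [Ni²⁺]^1/[Cu⁺]^2.
From E = E° − (0.0592/n) log Q: log Q = (E° − E)·n/0.0592 = (+0.76 − (+0.658))·2/0.0592 = 3.4459.
So 2·log[Cu⁺] = 1·log(0.0028) − log Q = -2.5528 − (3.4459) = -5.9987; log[Cu⁺] = -5.9987 / 2 = -2.9994; [Cu⁺] = 10^(-2.9994) ≈ 0.0010 M.

0.0010 M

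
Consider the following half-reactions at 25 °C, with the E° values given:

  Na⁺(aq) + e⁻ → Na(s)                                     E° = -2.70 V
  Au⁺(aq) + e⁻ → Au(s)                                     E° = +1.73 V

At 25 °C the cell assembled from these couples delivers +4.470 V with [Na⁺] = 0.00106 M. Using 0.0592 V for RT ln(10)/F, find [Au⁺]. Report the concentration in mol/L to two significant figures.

Au⁺/Au is the cathode, Na⁺/Na the anode: E°cell = +4.43 V, n = 1.
Overall reaction: Au⁺(aq) + Na(s) → Au(s) + Na⁺(aq); Q = [Na⁺]^1/[Au⁺]^1.
From E = E° − (0.0592/n) log Q: log Q = (E° − E)·n/0.0592 = (+4.43 − (+4.470))·1/0.0592 = -0.6757.
So 1·log[Au⁺] = 1·log(0.00106) − log Q = -2.9747 − (-0.6757) = -2.2990; [Au⁺] = 10^(-2.2990) ≈ 0.0050 M.

0.0050 M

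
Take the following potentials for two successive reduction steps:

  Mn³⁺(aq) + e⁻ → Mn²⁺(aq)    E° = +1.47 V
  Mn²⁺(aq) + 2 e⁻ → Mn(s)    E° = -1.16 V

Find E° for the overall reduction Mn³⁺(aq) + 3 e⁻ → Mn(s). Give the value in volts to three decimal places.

Standard free energies of sequential steps add: ΔG°₃ = ΔG°₁ + ΔG°₂, so n₃E°₃ = n₁E°₁ + n₂E°₂.
E°₃ = (1×+1.47 + 2×-1.16) / 3 = (-0.850) / 3 = -0.283 V.

-0.283 V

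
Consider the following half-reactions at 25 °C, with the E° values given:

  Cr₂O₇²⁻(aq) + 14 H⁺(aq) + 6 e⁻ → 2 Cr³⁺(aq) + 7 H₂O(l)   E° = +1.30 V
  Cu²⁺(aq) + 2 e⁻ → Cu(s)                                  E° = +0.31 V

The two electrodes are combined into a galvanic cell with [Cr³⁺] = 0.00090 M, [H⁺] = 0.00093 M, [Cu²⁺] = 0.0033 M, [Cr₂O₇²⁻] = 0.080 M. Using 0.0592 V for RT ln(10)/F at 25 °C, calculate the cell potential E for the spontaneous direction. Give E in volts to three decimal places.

Cr₂O₇²⁻/Cr³⁺ is the cathode (higher E°), Cu²⁺/Cu the anode: E°cell = +1.30 − (+0.31) = +0.99 V, n = 6.
Overall: Cr₂O₇²⁻(aq) + 14 H⁺(aq) + 3 Cu(s) → 2 Cr³⁺(aq) + 7 H₂O(l) + 3 Cu²⁺(aq)
Q = [Cr³⁺]^2·[Cu²⁺]^3 / ([Cr₂O₇²⁻]·[H⁺]^14); log Q = 30.002.
E = E° − (0.0592/n) log Q = +0.99 − (0.0592/6)(30.002) = +0.694 V.

+0.694 V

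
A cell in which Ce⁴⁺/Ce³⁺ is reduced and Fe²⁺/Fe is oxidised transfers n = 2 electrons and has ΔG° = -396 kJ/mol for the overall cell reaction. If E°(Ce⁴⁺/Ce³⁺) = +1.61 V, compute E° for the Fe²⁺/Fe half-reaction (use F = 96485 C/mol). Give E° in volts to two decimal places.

E°cell = −ΔG°/(nF) = −(-396×10³)/((2)(96485)) = +2.052 V.
Since Ce⁴⁺/Ce³⁺ is the cathode and Fe²⁺/Fe the anode, E°cell = E°(Ce⁴⁺/Ce³⁺) − E°(Fe²⁺/Fe).
So E°(Fe²⁺/Fe) = E°(Ce⁴⁺/Ce³⁺) − E°cell = (+1.61) − (+2.052) = -0.44 V.

-0.44 V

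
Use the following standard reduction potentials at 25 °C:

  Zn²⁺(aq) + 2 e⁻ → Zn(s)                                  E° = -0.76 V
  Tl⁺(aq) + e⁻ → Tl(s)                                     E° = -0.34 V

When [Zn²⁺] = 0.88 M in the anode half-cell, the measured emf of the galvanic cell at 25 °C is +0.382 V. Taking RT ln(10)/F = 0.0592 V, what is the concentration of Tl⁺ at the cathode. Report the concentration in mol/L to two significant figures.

0.21 M

Tl⁺/Tl is the cathode, Zn²⁺/Zn the anode: E°cell = +0.42 V, n = 2.
Overall reaction: 2 Tl⁺(aq) + Zn(s) → 2 Tl(s) + Zn²⁺(aq); Q = [Zn²⁺]^1/[Tl⁺]^2.
From E = E° − (0.0592/n) log Q: log Q = (E° − E)·n/0.0592 = (+0.42 − (+0.382))·2/0.0592 = 1.2838.
So 2·log[Tl⁺] = 1·log(0.88) − log Q = -0.0555 − (1.2838) = -1.3393; log[Tl⁺] = -1.3393 / 2 = -0.6696; [Tl⁺] = 10^(-0.6696) ≈ 0.21 M.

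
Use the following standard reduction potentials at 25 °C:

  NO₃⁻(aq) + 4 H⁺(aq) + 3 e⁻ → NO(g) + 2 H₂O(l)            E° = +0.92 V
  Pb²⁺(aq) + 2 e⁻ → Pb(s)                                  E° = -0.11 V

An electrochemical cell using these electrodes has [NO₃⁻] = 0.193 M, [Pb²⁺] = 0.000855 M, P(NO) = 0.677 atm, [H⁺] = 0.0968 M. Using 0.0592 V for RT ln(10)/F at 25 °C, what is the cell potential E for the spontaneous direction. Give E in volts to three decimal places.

NO₃⁻/NO is the cathode (higher E°), Pb²⁺/Pb the anode: E°cell = +0.92 − (-0.11) = +1.03 V, n = 6.
Overall: 2 NO₃⁻(aq) + 8 H⁺(aq) + 3 Pb(s) → 2 NO(g) + 4 H₂O(l) + 3 Pb²⁺(aq)
Q = P(NO)^2·[Pb²⁺]^3 / ([NO₃⁻]^2·[H⁺]^8); log Q = -0.001.
E = E° − (0.0592/n) log Q = +1.03 − (0.0592/6)(-0.001) = +1.030 V.

+1.030 V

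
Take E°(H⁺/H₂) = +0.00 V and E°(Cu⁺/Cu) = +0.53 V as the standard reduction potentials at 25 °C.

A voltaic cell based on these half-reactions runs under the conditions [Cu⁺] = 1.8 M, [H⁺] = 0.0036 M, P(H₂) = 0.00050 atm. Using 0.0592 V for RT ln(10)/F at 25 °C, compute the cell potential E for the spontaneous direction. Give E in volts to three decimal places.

+0.592 V

Cu⁺/Cu is the cathode (higher E°), H⁺/H₂ the anode: E°cell = +0.53 − (+0.00) = +0.53 V, n = 2.
Overall: 2 Cu⁺(aq) + H₂(g) → 2 Cu(s) + 2 H⁺(aq)
Q = [H⁺]^2 / ([Cu⁺]^2·P(H₂)); log Q = -2.097.
E = E° − (0.0592/n) log Q = +0.53 − (0.0592/2)(-2.097) = +0.592 V.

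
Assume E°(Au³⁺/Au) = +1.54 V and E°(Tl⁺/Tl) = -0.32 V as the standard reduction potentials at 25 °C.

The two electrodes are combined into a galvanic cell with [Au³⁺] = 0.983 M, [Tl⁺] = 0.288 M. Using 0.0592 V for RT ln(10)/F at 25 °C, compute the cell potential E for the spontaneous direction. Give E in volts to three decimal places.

+1.892 V

Au³⁺/Au is the cathode (higher E°), Tl⁺/Tl the anode: E°cell = +1.54 − (-0.32) = +1.86 V, n = 3.
Overall: Au³⁺(aq) + 3 Tl(s) → Au(s) + 3 Tl⁺(aq)
Q = [Tl⁺]^3 / ([Au³⁺]); log Q = -1.614.
E = E° − (0.0592/n) log Q = +1.86 − (0.0592/3)(-1.614) = +1.892 V.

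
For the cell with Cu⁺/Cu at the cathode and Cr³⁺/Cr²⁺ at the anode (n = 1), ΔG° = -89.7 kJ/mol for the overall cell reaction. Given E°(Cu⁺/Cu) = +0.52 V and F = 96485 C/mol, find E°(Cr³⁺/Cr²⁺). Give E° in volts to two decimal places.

E°cell = −ΔG°/(nF) = −(-89.7×10³)/((1)(96485)) = +0.930 V.
Since Cu⁺/Cu is the cathode and Cr³⁺/Cr²⁺ the anode, E°cell = E°(Cu⁺/Cu) − E°(Cr³⁺/Cr²⁺).
So E°(Cr³⁺/Cr²⁺) = E°(Cu⁺/Cu) − E°cell = (+0.52) − (+0.930) = -0.41 V.

-0.41 V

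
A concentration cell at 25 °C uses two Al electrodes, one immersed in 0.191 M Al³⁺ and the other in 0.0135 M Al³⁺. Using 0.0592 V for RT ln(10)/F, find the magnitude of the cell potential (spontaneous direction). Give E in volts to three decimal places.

For a concentration cell E°cell = 0. The 0.191 M side is the cathode (reduction is favoured where [Al³⁺] is higher).
With n = 3, E = −(0.0592/3) log([Al³⁺]ₐₙ/[Al³⁺]꜀ₐₜ) = −(0.0592/3) log(0.0135/0.191) = −(0.0592/3)(-1.151) = +0.023 V.

+0.023 V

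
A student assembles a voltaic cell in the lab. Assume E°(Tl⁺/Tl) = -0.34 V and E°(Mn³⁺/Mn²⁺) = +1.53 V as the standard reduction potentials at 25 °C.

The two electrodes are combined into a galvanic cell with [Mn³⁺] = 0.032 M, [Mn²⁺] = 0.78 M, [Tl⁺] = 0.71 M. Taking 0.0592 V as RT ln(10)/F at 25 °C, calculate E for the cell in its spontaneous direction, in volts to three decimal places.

+1.797 V

Mn³⁺/Mn²⁺ is the cathode (higher E°), Tl⁺/Tl the anode: E°cell = +1.53 − (-0.34) = +1.87 V, n = 1.
Overall: Mn³⁺(aq) + Tl(s) → Mn²⁺(aq) + Tl⁺(aq)
Q = [Mn²⁺]·[Tl⁺] / ([Mn³⁺]); log Q = 1.238.
E = E° − (0.0592/n) log Q = +1.87 − (0.0592/1)(1.238) = +1.797 V.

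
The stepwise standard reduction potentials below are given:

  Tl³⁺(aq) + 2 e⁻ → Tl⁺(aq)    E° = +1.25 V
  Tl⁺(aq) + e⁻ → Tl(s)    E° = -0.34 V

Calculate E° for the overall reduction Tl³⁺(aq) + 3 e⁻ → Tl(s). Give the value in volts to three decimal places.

+0.720 V

Adding the free-energy changes (−nFE°) of the two steps gives −n₃FE°₃ = −n₁FE°₁ − n₂FE°₂.
E°₃ = (2×+1.25 + 1×-0.34) / 3 = (+2.160) / 3 = +0.720 V.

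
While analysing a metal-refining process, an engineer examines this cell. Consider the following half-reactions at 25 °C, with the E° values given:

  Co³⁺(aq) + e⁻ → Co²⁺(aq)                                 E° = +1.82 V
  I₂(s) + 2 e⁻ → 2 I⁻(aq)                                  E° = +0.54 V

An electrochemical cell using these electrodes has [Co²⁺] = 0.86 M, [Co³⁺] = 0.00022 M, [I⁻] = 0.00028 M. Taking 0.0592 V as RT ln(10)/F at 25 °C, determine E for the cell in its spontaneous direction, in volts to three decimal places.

+0.857 V

Co³⁺/Co²⁺ is the cathode (higher E°), I₂/I⁻ the anode: E°cell = +1.82 − (+0.54) = +1.28 V, n = 2.
Overall: 2 Co³⁺(aq) + 2 I⁻(aq) → 2 Co²⁺(aq) + I₂(s)
Q = [Co²⁺]^2 / ([Co³⁺]^2·[I⁻]^2); log Q = 14.290.
E = E° − (0.0592/n) log Q = +1.28 − (0.0592/2)(14.290) = +0.857 V.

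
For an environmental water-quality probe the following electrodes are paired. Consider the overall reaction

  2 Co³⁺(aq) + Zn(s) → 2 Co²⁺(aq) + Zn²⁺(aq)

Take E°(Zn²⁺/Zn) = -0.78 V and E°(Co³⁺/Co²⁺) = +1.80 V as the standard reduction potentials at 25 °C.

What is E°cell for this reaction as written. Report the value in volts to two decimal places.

+2.58 V

The Co³⁺/Co²⁺ couple has the higher reduction potential, so it is the cathode; Zn²⁺/Zn is oxidised at the anode.
E°cell = E°(cathode) − E°(anode) = (+1.80) − (-0.78) = +2.58 V.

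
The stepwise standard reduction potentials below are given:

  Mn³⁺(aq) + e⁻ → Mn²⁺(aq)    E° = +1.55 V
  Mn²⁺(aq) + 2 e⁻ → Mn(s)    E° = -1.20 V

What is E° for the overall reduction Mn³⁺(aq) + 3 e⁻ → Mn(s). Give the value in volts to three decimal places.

-0.283 V

Adding the free-energy changes (−nFE°) of the two steps gives −n₃FE°₃ = −n₁FE°₁ − n₂FE°₂.
E°₃ = (1×+1.55 + 2×-1.20) / 3 = (-0.850) / 3 = -0.283 V.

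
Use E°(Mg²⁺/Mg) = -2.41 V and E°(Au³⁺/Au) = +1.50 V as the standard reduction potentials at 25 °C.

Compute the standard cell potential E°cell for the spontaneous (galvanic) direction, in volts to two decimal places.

The Au³⁺/Au couple has the higher reduction potential, so it is the cathode; Mg²⁺/Mg is oxidised at the anode.
E°cell = E°(cathode) − E°(anode) = (+1.50) − (-2.41) = +3.91 V.

+3.91 V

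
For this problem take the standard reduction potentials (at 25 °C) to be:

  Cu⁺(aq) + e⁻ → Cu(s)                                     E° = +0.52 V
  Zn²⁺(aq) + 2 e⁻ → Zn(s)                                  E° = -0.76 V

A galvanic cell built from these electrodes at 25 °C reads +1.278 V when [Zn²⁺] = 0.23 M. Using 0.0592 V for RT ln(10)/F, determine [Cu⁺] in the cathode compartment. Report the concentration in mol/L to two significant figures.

0.44 M

Cu⁺/Cu is the cathode, Zn²⁺/Zn the anode: E°cell = +1.28 V, n = 2.
Overall reaction: 2 Cu⁺(aq) + Zn(s) → 2 Cu(s) + Zn²⁺(aq); Q = [Zn²⁺]^1/[Cu⁺]^2.
From E = E° − (0.0592/n) log Q: log Q = (E° − E)·n/0.0592 = (+1.28 − (+1.278))·2/0.0592 = 0.0676.
So 2·log[Cu⁺] = 1·log(0.23) − log Q = -0.6383 − (0.0676) = -0.7059; log[Cu⁺] = -0.7059 / 2 = -0.3529; [Cu⁺] = 10^(-0.3529) ≈ 0.44 M.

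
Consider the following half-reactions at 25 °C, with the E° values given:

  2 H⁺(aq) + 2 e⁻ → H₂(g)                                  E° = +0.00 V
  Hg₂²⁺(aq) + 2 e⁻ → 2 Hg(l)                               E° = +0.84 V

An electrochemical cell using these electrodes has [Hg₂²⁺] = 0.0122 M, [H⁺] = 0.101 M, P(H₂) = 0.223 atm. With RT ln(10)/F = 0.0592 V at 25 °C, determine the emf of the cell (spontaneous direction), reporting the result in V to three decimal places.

+0.823 V

Hg₂²⁺/Hg is the cathode (higher E°), H⁺/H₂ the anode: E°cell = +0.84 − (+0.00) = +0.84 V, n = 2.
Overall: Hg₂²⁺(aq) + H₂(g) → 2 Hg(l) + 2 H⁺(aq)
Q = [H⁺]^2 / ([Hg₂²⁺]·P(H₂)); log Q = 0.574.
E = E° − (0.0592/n) log Q = +0.84 − (0.0592/2)(0.574) = +0.823 V.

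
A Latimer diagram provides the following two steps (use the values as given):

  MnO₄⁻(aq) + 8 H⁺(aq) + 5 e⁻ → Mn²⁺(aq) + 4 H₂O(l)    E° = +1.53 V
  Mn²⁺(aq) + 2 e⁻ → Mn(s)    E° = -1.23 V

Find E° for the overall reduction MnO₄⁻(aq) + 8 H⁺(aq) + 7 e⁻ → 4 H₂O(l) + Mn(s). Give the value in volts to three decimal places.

+0.741 V

Since ΔG° = −nFE° is additive over sequential reductions, n₃E°₃ = n₁E°₁ + n₂E°₂.
E°₃ = (5×+1.53 + 2×-1.23) / 7 = (+5.190) / 7 = +0.741 V.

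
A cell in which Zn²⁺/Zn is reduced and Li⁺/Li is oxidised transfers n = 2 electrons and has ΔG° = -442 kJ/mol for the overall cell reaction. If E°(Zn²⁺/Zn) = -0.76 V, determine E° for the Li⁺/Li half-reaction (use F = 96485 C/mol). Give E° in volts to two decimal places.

-3.05 V

E°cell = −ΔG°/(nF) = −(-442×10³)/((2)(96485)) = +2.291 V.
Since Zn²⁺/Zn is the cathode and Li⁺/Li the anode, E°cell = E°(Zn²⁺/Zn) − E°(Li⁺/Li).
So E°(Li⁺/Li) = E°(Zn²⁺/Zn) − E°cell = (-0.76) − (+2.291) = -3.05 V.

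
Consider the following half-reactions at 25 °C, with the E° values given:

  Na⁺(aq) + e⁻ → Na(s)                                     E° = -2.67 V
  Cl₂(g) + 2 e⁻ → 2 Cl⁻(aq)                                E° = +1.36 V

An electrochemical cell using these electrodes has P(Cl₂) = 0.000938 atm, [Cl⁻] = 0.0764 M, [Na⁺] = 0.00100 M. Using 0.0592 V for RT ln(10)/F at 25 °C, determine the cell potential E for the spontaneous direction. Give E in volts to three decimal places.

Cl₂/Cl⁻ is the cathode (higher E°), Na⁺/Na the anode: E°cell = +1.36 − (-2.67) = +4.03 V, n = 2.
Overall: Cl₂(g) + 2 Na(s) → 2 Cl⁻(aq) + 2 Na⁺(aq)
Q = [Cl⁻]^2·[Na⁺]^2 / (P(Cl₂)); log Q = -5.206.
E = E° − (0.0592/n) log Q = +4.03 − (0.0592/2)(-5.206) = +4.184 V.

+4.184 V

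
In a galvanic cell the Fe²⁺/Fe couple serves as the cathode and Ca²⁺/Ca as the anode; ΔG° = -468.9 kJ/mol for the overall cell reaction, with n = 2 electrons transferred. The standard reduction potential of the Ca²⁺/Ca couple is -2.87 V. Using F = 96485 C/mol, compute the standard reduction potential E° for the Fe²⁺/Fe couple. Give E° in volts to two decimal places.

-0.44 V

E°cell = −ΔG°/(nF) = −(-468.9×10³)/((2)(96485)) = +2.430 V.
Since Fe²⁺/Fe is the cathode and Ca²⁺/Ca the anode, E°cell = E°(Fe²⁺/Fe) − E°(Ca²⁺/Ca).
So E°(Fe²⁺/Fe) = E°cell + E°(Ca²⁺/Ca) = +2.430 + (-2.87) = -0.44 V.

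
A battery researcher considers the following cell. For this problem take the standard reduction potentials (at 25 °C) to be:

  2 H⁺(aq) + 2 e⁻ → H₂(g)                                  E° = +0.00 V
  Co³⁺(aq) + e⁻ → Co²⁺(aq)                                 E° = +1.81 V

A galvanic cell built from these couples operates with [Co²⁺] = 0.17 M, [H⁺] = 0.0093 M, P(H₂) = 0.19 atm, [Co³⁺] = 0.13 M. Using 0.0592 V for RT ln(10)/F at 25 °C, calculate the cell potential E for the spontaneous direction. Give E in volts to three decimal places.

+1.902 V

Co³⁺/Co²⁺ is the cathode (higher E°), H⁺/H₂ the anode: E°cell = +1.81 − (+0.00) = +1.81 V, n = 2.
Overall: 2 Co³⁺(aq) + H₂(g) → 2 Co²⁺(aq) + 2 H⁺(aq)
Q = [Co²⁺]^2·[H⁺]^2 / ([Co³⁺]^2·P(H₂)); log Q = -3.109.
E = E° − (0.0592/n) log Q = +1.81 − (0.0592/2)(-3.109) = +1.902 V.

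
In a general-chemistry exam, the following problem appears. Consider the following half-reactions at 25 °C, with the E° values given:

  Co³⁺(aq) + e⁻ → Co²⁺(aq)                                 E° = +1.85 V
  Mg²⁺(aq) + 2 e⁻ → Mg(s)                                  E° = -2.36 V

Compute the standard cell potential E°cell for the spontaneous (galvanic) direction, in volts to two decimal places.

The Co³⁺/Co²⁺ couple has the higher reduction potential, so it is the cathode; Mg²⁺/Mg is oxidised at the anode.
E°cell = E°(cathode) − E°(anode) = (+1.85) − (-2.36) = +4.21 V.

+4.21 V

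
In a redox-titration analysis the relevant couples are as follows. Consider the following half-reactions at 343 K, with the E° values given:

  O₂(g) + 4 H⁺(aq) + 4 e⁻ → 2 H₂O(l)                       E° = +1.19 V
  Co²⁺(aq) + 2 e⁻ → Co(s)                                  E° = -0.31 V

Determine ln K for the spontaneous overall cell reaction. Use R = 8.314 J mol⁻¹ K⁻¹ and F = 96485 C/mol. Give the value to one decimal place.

203.0

Cathode: O₂/H₂O; anode: Co²⁺/Co. E°cell = (+1.19) − (-0.31) = +1.50 V, with n = 4.
ΔG° = −nFE° = −RT ln K, so ln K = nFE°/(RT) = (4)(96485)(+1.50) / ((8.314)(343)) = 203.005.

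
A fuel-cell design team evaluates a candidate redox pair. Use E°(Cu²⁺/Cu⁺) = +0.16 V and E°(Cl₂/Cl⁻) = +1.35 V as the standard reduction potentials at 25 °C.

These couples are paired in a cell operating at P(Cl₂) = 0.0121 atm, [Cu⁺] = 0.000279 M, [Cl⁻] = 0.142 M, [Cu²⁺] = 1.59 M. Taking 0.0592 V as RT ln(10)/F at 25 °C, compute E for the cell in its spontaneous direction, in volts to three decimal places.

+0.961 V

Cl₂/Cl⁻ is the cathode (higher E°), Cu²⁺/Cu⁺ the anode: E°cell = +1.35 − (+0.16) = +1.19 V, n = 2.
Overall: Cl₂(g) + 2 Cu⁺(aq) → 2 Cl⁻(aq) + 2 Cu²⁺(aq)
Q = [Cl⁻]^2·[Cu²⁺]^2 / (P(Cl₂)·[Cu⁺]^2); log Q = 7.733.
E = E° − (0.0592/n) log Q = +1.19 − (0.0592/2)(7.733) = +0.961 V.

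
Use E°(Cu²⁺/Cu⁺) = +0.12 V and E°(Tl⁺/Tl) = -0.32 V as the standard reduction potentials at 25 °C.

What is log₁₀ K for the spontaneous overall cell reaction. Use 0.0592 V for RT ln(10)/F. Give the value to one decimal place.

7.4

Cathode: Cu²⁺/Cu⁺; anode: Tl⁺/Tl. E°cell = +0.44 V, n = 1.
log K = nE°cell / 0.0592 = (1)(+0.44) / 0.0592 = 7.4.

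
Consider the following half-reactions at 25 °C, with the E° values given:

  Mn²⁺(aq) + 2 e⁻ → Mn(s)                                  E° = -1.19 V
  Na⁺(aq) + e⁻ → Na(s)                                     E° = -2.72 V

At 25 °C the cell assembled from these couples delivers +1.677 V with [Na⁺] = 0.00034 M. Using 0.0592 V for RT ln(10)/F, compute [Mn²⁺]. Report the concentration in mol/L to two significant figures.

Mn²⁺/Mn is the cathode, Na⁺/Na the anode: E°cell = +1.53 V, n = 2.
Overall reaction: Mn²⁺(aq) + 2 Na(s) → Mn(s) + 2 Na⁺(aq); Q = [Na⁺]^2/[Mn²⁺]^1.
From E = E° − (0.0592/n) log Q: log Q = (E° − E)·n/0.0592 = (+1.53 − (+1.677))·2/0.0592 = -4.9662.
So 1·log[Mn²⁺] = 2·log(0.00034) − log Q = -6.9370 − (-4.9662) = -1.9708; [Mn²⁺] = 10^(-1.9708) ≈ 0.011 M.

0.011 M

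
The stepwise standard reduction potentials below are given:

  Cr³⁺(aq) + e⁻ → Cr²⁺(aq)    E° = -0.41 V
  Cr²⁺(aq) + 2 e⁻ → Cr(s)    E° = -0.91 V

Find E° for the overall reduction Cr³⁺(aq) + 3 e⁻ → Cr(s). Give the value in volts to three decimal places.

-0.743 V

Standard free energies of sequential steps add: ΔG°₃ = ΔG°₁ + ΔG°₂, so n₃E°₃ = n₁E°₁ + n₂E°₂.
E°₃ = (1×-0.41 + 2×-0.91) / 3 = (-2.230) / 3 = -0.743 V.
Simply averaging or adding the two E° values would be wrong; the electron-weighted sum is required.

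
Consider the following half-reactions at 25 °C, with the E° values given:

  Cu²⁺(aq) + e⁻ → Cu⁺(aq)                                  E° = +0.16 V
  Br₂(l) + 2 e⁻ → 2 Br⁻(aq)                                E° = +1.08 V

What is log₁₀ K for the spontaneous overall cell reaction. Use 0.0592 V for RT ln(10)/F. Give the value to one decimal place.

31.1

Cathode: Br₂/Br⁻; anode: Cu²⁺/Cu⁺. E°cell = +0.92 V, n = 2.
log K = nE°cell / 0.0592 = (2)(+0.92) / 0.0592 = 31.1.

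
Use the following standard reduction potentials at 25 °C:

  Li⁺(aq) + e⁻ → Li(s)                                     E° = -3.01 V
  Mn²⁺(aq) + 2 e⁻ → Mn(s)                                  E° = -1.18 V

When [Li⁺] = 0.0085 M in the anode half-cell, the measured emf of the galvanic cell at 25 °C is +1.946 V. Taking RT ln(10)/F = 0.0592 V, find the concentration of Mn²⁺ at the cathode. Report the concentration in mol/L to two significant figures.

0.60 M

Mn²⁺/Mn is the cathode, Li⁺/Li the anode: E°cell = +1.83 V, n = 2.
Overall reaction: Mn²⁺(aq) + 2 Li(s) → Mn(s) + 2 Li⁺(aq); Q = [Li⁺]^2/[Mn²⁺]^1.
From E = E° − (0.0592/n) log Q: log Q = (E° − E)·n/0.0592 = (+1.83 − (+1.946))·2/0.0592 = -3.9189.
So 1·log[Mn²⁺] = 2·log(0.0085) − log Q = -4.1412 − (-3.9189) = -0.2223; [Mn²⁺] = 10^(-0.2223) ≈ 0.60 M.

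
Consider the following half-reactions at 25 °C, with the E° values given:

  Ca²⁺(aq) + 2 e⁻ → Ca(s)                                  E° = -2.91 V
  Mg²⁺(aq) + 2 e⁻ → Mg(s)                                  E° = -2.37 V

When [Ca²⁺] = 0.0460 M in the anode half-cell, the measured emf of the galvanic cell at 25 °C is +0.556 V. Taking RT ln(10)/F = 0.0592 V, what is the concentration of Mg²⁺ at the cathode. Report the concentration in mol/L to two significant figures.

0.16 M

Mg²⁺/Mg is the cathode, Ca²⁺/Ca the anode: E°cell = +0.54 V, n = 2.
Overall reaction: Mg²⁺(aq) + Ca(s) → Mg(s) + Ca²⁺(aq); Q = [Ca²⁺]^1/[Mg²⁺]^1.
From E = E° − (0.0592/n) log Q: log Q = (E° − E)·n/0.0592 = (+0.54 − (+0.556))·2/0.0592 = -0.5405.
So 1·log[Mg²⁺] = 1·log(0.046) − log Q = -1.3372 − (-0.5405) = -0.7967; [Mg²⁺] = 10^(-0.7967) ≈ 0.16 M.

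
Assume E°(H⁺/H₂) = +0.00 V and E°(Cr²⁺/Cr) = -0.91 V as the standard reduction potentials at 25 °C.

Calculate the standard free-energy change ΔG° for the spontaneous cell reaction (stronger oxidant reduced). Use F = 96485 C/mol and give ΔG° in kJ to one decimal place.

-175.6 kJ

H⁺/H₂ (E° = +0.00 V) is the cathode; Cr²⁺/Cr (E° = -0.91 V) is the anode, so E°cell = +0.91 V.
Balancing electrons gives n = 2 (lcm of 2 and 2).
ΔG° = −nFE° = −(2)(96485)(+0.91) = -175,603 J = -175.6 kJ.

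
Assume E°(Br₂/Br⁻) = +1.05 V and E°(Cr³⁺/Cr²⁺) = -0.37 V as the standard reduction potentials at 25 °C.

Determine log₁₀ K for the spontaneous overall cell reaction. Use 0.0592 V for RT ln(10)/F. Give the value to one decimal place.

Cathode: Br₂/Br⁻; anode: Cr³⁺/Cr²⁺. E°cell = +1.42 V, n = 2.
log K = nE°cell / 0.0592 = (2)(+1.42) / 0.0592 = 48.0.

48.0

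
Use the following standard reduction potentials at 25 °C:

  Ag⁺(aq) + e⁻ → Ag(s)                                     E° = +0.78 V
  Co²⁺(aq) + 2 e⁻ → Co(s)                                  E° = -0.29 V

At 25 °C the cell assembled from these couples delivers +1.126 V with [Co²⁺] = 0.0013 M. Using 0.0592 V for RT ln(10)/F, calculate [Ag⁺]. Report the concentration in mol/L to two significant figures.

Ag⁺/Ag is the cathode, Co²⁺/Co the anode: E°cell = +1.07 V, n = 2.
Overall reaction: 2 Ag⁺(aq) + Co(s) → 2 Ag(s) + Co²⁺(aq); Q = [Co²⁺]^1/[Ag⁺]^2.
From E = E° − (0.0592/n) log Q: log Q = (E° − E)·n/0.0592 = (+1.07 − (+1.126))·2/0.0592 = -1.8919.
So 2·log[Ag⁺] = 1·log(0.0013) − log Q = -2.8861 − (-1.8919) = -0.9942; log[Ag⁺] = -0.9942 / 2 = -0.4971; [Ag⁺] = 10^(-0.4971) ≈ 0.32 M.

0.32 M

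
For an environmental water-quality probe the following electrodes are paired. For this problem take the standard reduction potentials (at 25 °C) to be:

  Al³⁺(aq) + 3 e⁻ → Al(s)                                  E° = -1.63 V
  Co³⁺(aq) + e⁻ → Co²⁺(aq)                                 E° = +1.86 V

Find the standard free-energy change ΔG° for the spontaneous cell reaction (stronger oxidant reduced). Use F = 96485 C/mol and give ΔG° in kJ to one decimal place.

-1010.2 kJ

Co³⁺/Co²⁺ (E° = +1.86 V) is the cathode; Al³⁺/Al (E° = -1.63 V) is the anode, so E°cell = +3.49 V.
Balancing electrons gives n = 3 (lcm of 1 and 3).
ΔG° = −nFE° = −(3)(96485)(+3.49) = -1,010,198 J = -1010.2 kJ.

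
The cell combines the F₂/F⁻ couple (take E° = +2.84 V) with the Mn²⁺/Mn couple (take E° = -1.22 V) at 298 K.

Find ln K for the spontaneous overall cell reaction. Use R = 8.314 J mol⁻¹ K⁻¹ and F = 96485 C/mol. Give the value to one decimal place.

316.2

Cathode: F₂/F⁻; anode: Mn²⁺/Mn. E°cell = (+2.84) − (-1.22) = +4.06 V, with n = 2.
ΔG° = −nFE° = −RT ln K, so ln K = nFE°/(RT) = (2)(96485)(+4.06) / ((8.314)(298)) = 316.220.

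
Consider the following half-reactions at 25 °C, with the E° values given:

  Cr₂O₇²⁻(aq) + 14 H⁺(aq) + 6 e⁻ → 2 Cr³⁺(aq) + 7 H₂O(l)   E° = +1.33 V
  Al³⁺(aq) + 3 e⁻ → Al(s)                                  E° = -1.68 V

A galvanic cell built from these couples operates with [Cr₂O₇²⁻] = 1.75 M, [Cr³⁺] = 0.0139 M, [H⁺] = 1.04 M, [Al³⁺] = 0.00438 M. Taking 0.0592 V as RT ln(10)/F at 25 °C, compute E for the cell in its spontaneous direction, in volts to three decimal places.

+3.098 V

Cr₂O₇²⁻/Cr³⁺ is the cathode (higher E°), Al³⁺/Al the anode: E°cell = +1.33 − (-1.68) = +3.01 V, n = 6.
Overall: Cr₂O₇²⁻(aq) + 14 H⁺(aq) + 2 Al(s) → 2 Cr³⁺(aq) + 7 H₂O(l) + 2 Al³⁺(aq)
Q = [Cr³⁺]^2·[Al³⁺]^2 / ([Cr₂O₇²⁻]·[H⁺]^14); log Q = -8.913.
E = E° − (0.0592/n) log Q = +3.01 − (0.0592/6)(-8.913) = +3.098 V.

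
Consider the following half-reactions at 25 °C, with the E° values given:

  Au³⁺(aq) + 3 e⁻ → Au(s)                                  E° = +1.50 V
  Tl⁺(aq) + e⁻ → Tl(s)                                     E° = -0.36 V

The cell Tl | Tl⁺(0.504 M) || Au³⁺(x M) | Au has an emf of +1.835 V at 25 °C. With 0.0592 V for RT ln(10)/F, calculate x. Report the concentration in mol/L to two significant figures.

Au³⁺/Au is the cathode, Tl⁺/Tl the anode: E°cell = +1.86 V, n = 3.
Overall reaction: Au³⁺(aq) + 3 Tl(s) → Au(s) + 3 Tl⁺(aq); Q = [Tl⁺]^3/[Au³⁺]^1.
From E = E° − (0.0592/n) log Q: log Q = (E° − E)·n/0.0592 = (+1.86 − (+1.835))·3/0.0592 = 1.2669.
So 1·log[Au³⁺] = 3·log(0.504) − log Q = -0.8927 − (1.2669) = -2.1596; [Au³⁺] = 10^(-2.1596) ≈ 0.0069 M.

0.0069 M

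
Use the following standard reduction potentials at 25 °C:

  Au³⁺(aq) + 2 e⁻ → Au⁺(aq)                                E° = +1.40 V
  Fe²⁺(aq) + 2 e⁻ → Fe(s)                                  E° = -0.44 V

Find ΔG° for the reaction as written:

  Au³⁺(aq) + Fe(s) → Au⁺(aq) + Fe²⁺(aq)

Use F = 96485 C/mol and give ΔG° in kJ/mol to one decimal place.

As written, Au³⁺/Au⁺ is reduced (cathode) and Fe²⁺/Fe is oxidised (anode), so E°cell = (+1.40) − (-0.44) = +1.84 V.
Balancing electrons gives n = 2.
ΔG° = −nFE° = −(2)(96485)(+1.84) = -355,065 J = -355.1 kJ/mol.

-355.1 kJ/mol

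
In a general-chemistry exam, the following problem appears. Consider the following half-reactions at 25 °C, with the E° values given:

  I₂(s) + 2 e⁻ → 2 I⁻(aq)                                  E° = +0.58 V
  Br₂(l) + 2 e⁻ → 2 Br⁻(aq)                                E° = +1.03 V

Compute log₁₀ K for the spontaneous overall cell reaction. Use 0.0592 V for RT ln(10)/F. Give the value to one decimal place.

Cathode: Br₂/Br⁻; anode: I₂/I⁻. E°cell = +0.45 V, n = 2.
log K = nE°cell / 0.0592 = (2)(+0.45) / 0.0592 = 15.2.

15.2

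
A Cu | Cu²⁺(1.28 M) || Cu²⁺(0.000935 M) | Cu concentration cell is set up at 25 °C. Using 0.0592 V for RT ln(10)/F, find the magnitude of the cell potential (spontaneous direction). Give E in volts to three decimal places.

For a concentration cell E°cell = 0. The 1.28 M side is the cathode (reduction is favoured where [Cu²⁺] is higher).
With n = 2, E = −(0.0592/2) log([Cu²⁺]ₐₙ/[Cu²⁺]꜀ₐₜ) = −(0.0592/2) log(0.000935/1.28) = −(0.0592/2)(-3.136) = +0.093 V.

+0.093 V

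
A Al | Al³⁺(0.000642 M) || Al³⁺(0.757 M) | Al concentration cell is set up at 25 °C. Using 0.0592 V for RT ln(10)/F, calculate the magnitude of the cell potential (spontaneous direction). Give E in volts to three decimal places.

For a concentration cell E°cell = 0. The 0.757 M side is the cathode (reduction is favoured where [Al³⁺] is higher).
With n = 3, E = −(0.0592/3) log([Al³⁺]ₐₙ/[Al³⁺]꜀ₐₜ) = −(0.0592/3) log(0.000642/0.757) = −(0.0592/3)(-3.072) = +0.061 V.

+0.061 V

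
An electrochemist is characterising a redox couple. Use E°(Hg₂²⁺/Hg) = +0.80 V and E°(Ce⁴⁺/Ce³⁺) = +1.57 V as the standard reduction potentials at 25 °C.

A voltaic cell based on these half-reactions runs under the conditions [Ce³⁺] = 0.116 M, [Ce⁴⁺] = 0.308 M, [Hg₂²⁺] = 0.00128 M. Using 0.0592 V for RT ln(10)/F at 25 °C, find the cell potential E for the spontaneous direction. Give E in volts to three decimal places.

+0.881 V

Ce⁴⁺/Ce³⁺ is the cathode (higher E°), Hg₂²⁺/Hg the anode: E°cell = +1.57 − (+0.80) = +0.77 V, n = 2.
Overall: 2 Ce⁴⁺(aq) + 2 Hg(l) → 2 Ce³⁺(aq) + Hg₂²⁺(aq)
Q = [Ce³⁺]^2·[Hg₂²⁺] / ([Ce⁴⁺]^2); log Q = -3.741.
E = E° − (0.0592/n) log Q = +0.77 − (0.0592/2)(-3.741) = +0.881 V.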